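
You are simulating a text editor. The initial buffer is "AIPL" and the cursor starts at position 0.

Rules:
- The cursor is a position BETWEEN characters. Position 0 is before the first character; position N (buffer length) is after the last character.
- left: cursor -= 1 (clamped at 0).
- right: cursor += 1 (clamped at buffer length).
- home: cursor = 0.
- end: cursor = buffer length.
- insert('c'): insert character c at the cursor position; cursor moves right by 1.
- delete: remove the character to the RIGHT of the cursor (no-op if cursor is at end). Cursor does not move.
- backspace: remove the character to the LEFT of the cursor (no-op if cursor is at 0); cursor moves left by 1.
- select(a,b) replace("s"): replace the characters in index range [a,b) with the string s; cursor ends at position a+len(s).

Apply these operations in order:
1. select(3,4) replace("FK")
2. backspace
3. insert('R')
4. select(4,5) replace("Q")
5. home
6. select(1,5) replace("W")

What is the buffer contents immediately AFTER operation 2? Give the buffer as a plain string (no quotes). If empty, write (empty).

After op 1 (select(3,4) replace("FK")): buf='AIPFK' cursor=5
After op 2 (backspace): buf='AIPF' cursor=4

Answer: AIPF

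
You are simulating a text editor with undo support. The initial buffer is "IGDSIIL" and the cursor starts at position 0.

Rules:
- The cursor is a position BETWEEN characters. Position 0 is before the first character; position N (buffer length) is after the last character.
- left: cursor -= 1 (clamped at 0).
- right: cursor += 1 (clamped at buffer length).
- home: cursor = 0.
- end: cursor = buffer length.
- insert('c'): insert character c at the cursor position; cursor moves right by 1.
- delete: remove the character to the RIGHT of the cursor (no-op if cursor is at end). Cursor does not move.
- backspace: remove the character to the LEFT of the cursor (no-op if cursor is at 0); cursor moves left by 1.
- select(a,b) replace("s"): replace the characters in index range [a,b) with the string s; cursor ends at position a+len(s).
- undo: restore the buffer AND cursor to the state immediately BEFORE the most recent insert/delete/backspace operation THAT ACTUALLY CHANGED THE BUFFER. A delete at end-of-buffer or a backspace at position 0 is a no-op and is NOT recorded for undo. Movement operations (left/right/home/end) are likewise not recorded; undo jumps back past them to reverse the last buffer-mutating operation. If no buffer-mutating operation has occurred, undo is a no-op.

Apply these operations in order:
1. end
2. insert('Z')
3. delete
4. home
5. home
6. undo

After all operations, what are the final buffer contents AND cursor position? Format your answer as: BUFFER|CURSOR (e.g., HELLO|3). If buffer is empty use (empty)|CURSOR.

After op 1 (end): buf='IGDSIIL' cursor=7
After op 2 (insert('Z')): buf='IGDSIILZ' cursor=8
After op 3 (delete): buf='IGDSIILZ' cursor=8
After op 4 (home): buf='IGDSIILZ' cursor=0
After op 5 (home): buf='IGDSIILZ' cursor=0
After op 6 (undo): buf='IGDSIIL' cursor=7

Answer: IGDSIIL|7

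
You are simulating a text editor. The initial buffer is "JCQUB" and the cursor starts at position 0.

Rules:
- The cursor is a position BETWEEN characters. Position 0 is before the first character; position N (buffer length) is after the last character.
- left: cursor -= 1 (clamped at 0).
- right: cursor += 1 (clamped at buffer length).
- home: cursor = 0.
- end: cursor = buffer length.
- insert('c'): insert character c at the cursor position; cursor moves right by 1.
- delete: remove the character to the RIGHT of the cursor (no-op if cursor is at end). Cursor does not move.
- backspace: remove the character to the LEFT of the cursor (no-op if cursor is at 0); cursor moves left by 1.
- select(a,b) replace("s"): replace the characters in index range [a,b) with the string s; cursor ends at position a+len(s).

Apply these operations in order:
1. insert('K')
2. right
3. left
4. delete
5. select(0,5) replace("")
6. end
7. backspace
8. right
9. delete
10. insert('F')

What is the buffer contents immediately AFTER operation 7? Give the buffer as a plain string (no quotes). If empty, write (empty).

Answer: (empty)

Derivation:
After op 1 (insert('K')): buf='KJCQUB' cursor=1
After op 2 (right): buf='KJCQUB' cursor=2
After op 3 (left): buf='KJCQUB' cursor=1
After op 4 (delete): buf='KCQUB' cursor=1
After op 5 (select(0,5) replace("")): buf='(empty)' cursor=0
After op 6 (end): buf='(empty)' cursor=0
After op 7 (backspace): buf='(empty)' cursor=0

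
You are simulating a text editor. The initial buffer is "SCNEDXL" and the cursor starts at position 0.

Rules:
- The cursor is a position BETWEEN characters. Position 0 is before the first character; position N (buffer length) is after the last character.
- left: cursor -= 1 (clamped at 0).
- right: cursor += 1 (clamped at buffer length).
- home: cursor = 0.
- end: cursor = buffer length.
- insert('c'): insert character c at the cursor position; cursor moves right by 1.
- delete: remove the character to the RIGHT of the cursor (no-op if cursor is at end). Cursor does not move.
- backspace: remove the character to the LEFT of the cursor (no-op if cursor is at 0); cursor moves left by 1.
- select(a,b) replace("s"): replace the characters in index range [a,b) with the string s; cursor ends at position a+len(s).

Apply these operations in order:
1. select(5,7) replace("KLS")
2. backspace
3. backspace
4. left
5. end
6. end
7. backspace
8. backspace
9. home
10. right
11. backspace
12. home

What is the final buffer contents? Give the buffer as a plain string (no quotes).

Answer: CNE

Derivation:
After op 1 (select(5,7) replace("KLS")): buf='SCNEDKLS' cursor=8
After op 2 (backspace): buf='SCNEDKL' cursor=7
After op 3 (backspace): buf='SCNEDK' cursor=6
After op 4 (left): buf='SCNEDK' cursor=5
After op 5 (end): buf='SCNEDK' cursor=6
After op 6 (end): buf='SCNEDK' cursor=6
After op 7 (backspace): buf='SCNED' cursor=5
After op 8 (backspace): buf='SCNE' cursor=4
After op 9 (home): buf='SCNE' cursor=0
After op 10 (right): buf='SCNE' cursor=1
After op 11 (backspace): buf='CNE' cursor=0
After op 12 (home): buf='CNE' cursor=0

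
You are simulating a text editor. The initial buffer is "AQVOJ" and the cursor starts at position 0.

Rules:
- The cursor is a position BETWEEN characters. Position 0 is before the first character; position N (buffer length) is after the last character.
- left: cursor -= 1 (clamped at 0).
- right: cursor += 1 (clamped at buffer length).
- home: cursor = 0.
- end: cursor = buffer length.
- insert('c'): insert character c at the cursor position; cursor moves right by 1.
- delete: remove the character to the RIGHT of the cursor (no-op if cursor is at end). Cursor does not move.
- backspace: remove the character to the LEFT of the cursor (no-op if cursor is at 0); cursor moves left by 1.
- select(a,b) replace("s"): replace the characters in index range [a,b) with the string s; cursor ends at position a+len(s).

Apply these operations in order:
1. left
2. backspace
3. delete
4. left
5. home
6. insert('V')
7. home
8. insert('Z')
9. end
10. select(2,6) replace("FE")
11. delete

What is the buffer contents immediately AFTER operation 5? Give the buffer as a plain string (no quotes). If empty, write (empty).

Answer: QVOJ

Derivation:
After op 1 (left): buf='AQVOJ' cursor=0
After op 2 (backspace): buf='AQVOJ' cursor=0
After op 3 (delete): buf='QVOJ' cursor=0
After op 4 (left): buf='QVOJ' cursor=0
After op 5 (home): buf='QVOJ' cursor=0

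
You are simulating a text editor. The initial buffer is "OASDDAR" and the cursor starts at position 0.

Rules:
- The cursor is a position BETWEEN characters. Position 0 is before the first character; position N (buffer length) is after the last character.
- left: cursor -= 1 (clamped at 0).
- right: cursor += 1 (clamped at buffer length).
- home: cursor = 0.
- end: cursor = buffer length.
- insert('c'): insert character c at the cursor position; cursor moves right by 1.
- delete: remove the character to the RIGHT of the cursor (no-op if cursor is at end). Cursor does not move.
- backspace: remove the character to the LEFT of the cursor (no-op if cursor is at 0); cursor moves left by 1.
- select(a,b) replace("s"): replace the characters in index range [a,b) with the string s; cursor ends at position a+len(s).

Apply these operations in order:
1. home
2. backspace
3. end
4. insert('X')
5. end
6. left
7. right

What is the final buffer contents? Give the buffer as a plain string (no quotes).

Answer: OASDDARX

Derivation:
After op 1 (home): buf='OASDDAR' cursor=0
After op 2 (backspace): buf='OASDDAR' cursor=0
After op 3 (end): buf='OASDDAR' cursor=7
After op 4 (insert('X')): buf='OASDDARX' cursor=8
After op 5 (end): buf='OASDDARX' cursor=8
After op 6 (left): buf='OASDDARX' cursor=7
After op 7 (right): buf='OASDDARX' cursor=8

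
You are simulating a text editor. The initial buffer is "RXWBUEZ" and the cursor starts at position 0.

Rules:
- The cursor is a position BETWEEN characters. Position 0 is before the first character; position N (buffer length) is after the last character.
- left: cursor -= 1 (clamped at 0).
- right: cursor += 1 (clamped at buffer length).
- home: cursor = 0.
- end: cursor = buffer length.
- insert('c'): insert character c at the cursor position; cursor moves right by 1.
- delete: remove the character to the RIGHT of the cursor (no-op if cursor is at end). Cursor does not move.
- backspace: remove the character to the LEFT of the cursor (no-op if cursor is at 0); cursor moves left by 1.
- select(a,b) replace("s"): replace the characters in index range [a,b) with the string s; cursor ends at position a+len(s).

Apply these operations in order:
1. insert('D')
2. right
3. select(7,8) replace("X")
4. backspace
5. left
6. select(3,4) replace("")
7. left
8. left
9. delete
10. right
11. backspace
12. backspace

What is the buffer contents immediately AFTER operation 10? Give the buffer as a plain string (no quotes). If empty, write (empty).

Answer: DXBUE

Derivation:
After op 1 (insert('D')): buf='DRXWBUEZ' cursor=1
After op 2 (right): buf='DRXWBUEZ' cursor=2
After op 3 (select(7,8) replace("X")): buf='DRXWBUEX' cursor=8
After op 4 (backspace): buf='DRXWBUE' cursor=7
After op 5 (left): buf='DRXWBUE' cursor=6
After op 6 (select(3,4) replace("")): buf='DRXBUE' cursor=3
After op 7 (left): buf='DRXBUE' cursor=2
After op 8 (left): buf='DRXBUE' cursor=1
After op 9 (delete): buf='DXBUE' cursor=1
After op 10 (right): buf='DXBUE' cursor=2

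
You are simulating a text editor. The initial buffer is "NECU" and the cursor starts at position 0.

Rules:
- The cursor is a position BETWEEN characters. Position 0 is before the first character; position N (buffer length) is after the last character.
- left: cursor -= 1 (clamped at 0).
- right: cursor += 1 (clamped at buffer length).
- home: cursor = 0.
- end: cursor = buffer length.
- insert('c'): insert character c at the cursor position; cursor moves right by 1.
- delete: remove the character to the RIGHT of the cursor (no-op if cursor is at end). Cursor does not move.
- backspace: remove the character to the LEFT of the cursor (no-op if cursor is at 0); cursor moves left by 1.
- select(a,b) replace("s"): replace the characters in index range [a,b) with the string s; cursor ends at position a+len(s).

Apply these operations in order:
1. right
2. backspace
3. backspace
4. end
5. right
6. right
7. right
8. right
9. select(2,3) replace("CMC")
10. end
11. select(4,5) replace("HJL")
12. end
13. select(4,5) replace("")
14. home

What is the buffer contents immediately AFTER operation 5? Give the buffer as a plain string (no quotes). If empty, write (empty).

After op 1 (right): buf='NECU' cursor=1
After op 2 (backspace): buf='ECU' cursor=0
After op 3 (backspace): buf='ECU' cursor=0
After op 4 (end): buf='ECU' cursor=3
After op 5 (right): buf='ECU' cursor=3

Answer: ECU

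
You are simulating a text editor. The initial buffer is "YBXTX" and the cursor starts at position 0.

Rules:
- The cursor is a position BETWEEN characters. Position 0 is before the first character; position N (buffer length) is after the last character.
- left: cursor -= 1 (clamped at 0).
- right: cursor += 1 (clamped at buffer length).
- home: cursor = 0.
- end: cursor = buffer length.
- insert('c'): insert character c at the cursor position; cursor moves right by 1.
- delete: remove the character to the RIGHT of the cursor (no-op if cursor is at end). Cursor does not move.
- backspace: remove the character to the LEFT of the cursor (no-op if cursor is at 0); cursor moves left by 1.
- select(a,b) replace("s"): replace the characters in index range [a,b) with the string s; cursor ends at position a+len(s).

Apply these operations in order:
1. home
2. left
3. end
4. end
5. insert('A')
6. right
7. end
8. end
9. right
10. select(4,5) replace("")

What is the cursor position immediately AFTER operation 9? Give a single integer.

Answer: 6

Derivation:
After op 1 (home): buf='YBXTX' cursor=0
After op 2 (left): buf='YBXTX' cursor=0
After op 3 (end): buf='YBXTX' cursor=5
After op 4 (end): buf='YBXTX' cursor=5
After op 5 (insert('A')): buf='YBXTXA' cursor=6
After op 6 (right): buf='YBXTXA' cursor=6
After op 7 (end): buf='YBXTXA' cursor=6
After op 8 (end): buf='YBXTXA' cursor=6
After op 9 (right): buf='YBXTXA' cursor=6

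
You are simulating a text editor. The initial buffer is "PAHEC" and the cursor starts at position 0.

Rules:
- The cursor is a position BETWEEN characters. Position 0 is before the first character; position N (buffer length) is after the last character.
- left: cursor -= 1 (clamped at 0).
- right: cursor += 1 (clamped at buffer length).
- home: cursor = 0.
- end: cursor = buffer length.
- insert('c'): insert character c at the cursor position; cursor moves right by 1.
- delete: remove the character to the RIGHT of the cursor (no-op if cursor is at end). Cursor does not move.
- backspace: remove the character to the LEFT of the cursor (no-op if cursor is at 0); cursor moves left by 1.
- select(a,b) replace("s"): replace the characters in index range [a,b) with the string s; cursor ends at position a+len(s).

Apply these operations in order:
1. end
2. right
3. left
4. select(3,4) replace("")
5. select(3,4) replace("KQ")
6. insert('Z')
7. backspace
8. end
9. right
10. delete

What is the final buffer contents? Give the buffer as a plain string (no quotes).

After op 1 (end): buf='PAHEC' cursor=5
After op 2 (right): buf='PAHEC' cursor=5
After op 3 (left): buf='PAHEC' cursor=4
After op 4 (select(3,4) replace("")): buf='PAHC' cursor=3
After op 5 (select(3,4) replace("KQ")): buf='PAHKQ' cursor=5
After op 6 (insert('Z')): buf='PAHKQZ' cursor=6
After op 7 (backspace): buf='PAHKQ' cursor=5
After op 8 (end): buf='PAHKQ' cursor=5
After op 9 (right): buf='PAHKQ' cursor=5
After op 10 (delete): buf='PAHKQ' cursor=5

Answer: PAHKQ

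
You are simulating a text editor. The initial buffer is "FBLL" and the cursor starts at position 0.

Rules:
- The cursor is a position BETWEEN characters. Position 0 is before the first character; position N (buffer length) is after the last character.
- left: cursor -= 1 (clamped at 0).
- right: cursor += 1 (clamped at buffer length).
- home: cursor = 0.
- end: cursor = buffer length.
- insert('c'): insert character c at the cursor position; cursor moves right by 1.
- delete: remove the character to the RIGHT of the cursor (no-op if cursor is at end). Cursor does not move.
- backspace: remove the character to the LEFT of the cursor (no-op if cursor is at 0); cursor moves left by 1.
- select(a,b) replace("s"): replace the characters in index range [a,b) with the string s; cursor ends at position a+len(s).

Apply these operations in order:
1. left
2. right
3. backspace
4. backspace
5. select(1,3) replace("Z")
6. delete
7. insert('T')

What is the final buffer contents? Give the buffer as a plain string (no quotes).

After op 1 (left): buf='FBLL' cursor=0
After op 2 (right): buf='FBLL' cursor=1
After op 3 (backspace): buf='BLL' cursor=0
After op 4 (backspace): buf='BLL' cursor=0
After op 5 (select(1,3) replace("Z")): buf='BZ' cursor=2
After op 6 (delete): buf='BZ' cursor=2
After op 7 (insert('T')): buf='BZT' cursor=3

Answer: BZT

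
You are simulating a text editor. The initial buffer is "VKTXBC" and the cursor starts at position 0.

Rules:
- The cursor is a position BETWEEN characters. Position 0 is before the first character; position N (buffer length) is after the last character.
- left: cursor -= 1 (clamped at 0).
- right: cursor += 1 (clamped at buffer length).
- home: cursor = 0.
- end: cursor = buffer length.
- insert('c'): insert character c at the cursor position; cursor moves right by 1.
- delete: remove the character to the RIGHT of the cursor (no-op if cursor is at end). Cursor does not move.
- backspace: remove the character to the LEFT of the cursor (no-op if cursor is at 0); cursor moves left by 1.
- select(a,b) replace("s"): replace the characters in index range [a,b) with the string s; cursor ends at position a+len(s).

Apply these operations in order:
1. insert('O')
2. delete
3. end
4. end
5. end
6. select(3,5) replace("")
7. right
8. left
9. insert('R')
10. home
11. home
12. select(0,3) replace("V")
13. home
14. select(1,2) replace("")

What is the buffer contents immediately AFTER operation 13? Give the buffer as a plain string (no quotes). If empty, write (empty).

Answer: VRC

Derivation:
After op 1 (insert('O')): buf='OVKTXBC' cursor=1
After op 2 (delete): buf='OKTXBC' cursor=1
After op 3 (end): buf='OKTXBC' cursor=6
After op 4 (end): buf='OKTXBC' cursor=6
After op 5 (end): buf='OKTXBC' cursor=6
After op 6 (select(3,5) replace("")): buf='OKTC' cursor=3
After op 7 (right): buf='OKTC' cursor=4
After op 8 (left): buf='OKTC' cursor=3
After op 9 (insert('R')): buf='OKTRC' cursor=4
After op 10 (home): buf='OKTRC' cursor=0
After op 11 (home): buf='OKTRC' cursor=0
After op 12 (select(0,3) replace("V")): buf='VRC' cursor=1
After op 13 (home): buf='VRC' cursor=0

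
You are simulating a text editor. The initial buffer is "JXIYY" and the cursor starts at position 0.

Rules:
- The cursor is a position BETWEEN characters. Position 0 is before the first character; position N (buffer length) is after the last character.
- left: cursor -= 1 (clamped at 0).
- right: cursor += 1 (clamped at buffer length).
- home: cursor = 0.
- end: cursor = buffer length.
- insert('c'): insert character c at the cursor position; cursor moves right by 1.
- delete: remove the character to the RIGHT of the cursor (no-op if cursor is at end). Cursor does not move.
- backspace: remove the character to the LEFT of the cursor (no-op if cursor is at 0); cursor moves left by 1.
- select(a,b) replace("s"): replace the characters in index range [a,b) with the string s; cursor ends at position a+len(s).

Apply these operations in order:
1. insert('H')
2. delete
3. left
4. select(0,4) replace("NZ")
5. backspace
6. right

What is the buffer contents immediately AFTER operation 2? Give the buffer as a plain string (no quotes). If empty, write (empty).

Answer: HXIYY

Derivation:
After op 1 (insert('H')): buf='HJXIYY' cursor=1
After op 2 (delete): buf='HXIYY' cursor=1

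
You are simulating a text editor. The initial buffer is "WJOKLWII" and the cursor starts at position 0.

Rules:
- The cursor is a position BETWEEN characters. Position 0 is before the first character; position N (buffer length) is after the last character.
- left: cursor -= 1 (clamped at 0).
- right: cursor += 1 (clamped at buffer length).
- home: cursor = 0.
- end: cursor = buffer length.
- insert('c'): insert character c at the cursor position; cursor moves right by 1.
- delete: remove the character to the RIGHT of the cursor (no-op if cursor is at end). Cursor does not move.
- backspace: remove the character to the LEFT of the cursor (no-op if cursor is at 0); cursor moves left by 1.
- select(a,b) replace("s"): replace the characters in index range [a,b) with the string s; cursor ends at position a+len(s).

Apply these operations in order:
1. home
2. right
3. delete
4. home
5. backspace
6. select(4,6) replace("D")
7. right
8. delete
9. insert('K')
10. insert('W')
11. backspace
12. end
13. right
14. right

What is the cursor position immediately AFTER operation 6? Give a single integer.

Answer: 5

Derivation:
After op 1 (home): buf='WJOKLWII' cursor=0
After op 2 (right): buf='WJOKLWII' cursor=1
After op 3 (delete): buf='WOKLWII' cursor=1
After op 4 (home): buf='WOKLWII' cursor=0
After op 5 (backspace): buf='WOKLWII' cursor=0
After op 6 (select(4,6) replace("D")): buf='WOKLDI' cursor=5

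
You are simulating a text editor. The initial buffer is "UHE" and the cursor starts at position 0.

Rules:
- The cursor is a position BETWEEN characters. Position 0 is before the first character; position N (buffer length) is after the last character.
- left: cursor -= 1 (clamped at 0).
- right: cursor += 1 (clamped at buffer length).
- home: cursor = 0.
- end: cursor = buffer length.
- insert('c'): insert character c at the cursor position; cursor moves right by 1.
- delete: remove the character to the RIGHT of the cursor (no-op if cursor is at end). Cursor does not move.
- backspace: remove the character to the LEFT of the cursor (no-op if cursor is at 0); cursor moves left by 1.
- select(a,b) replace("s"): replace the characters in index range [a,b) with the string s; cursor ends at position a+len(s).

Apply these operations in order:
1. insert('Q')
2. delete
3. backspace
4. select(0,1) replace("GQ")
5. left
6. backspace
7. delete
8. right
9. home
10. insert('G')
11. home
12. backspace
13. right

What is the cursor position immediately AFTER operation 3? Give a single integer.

After op 1 (insert('Q')): buf='QUHE' cursor=1
After op 2 (delete): buf='QHE' cursor=1
After op 3 (backspace): buf='HE' cursor=0

Answer: 0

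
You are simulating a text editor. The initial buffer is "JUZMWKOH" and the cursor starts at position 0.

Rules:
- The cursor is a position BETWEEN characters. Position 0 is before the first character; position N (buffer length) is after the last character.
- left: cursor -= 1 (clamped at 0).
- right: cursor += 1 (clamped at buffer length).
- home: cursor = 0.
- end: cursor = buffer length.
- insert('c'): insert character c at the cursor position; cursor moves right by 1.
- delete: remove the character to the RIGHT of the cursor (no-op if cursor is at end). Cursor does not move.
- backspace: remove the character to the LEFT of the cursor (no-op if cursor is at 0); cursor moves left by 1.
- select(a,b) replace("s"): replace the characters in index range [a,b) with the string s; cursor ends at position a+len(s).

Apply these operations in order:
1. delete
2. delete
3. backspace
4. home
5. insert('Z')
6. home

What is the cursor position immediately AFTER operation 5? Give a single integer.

After op 1 (delete): buf='UZMWKOH' cursor=0
After op 2 (delete): buf='ZMWKOH' cursor=0
After op 3 (backspace): buf='ZMWKOH' cursor=0
After op 4 (home): buf='ZMWKOH' cursor=0
After op 5 (insert('Z')): buf='ZZMWKOH' cursor=1

Answer: 1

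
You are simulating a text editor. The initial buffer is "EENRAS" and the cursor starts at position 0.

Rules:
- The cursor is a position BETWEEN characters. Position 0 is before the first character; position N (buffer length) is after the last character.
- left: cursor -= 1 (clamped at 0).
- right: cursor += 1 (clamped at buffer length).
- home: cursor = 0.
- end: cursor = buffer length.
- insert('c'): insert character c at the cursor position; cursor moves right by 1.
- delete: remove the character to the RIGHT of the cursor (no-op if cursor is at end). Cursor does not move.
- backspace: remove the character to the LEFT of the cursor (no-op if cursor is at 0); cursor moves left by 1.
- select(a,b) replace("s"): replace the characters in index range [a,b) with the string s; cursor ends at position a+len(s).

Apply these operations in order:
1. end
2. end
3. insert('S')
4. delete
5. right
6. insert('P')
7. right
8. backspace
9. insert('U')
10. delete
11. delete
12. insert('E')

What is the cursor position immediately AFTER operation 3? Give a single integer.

After op 1 (end): buf='EENRAS' cursor=6
After op 2 (end): buf='EENRAS' cursor=6
After op 3 (insert('S')): buf='EENRASS' cursor=7

Answer: 7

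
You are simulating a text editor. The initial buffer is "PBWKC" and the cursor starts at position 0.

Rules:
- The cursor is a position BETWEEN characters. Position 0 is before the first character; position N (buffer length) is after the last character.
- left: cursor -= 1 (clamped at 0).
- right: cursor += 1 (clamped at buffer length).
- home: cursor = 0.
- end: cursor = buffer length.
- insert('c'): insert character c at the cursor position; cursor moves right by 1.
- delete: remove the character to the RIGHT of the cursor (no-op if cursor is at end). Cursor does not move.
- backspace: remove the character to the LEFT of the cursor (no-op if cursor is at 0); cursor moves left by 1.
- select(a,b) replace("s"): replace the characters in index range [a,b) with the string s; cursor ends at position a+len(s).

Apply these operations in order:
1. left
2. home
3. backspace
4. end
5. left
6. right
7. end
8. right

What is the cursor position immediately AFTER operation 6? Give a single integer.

After op 1 (left): buf='PBWKC' cursor=0
After op 2 (home): buf='PBWKC' cursor=0
After op 3 (backspace): buf='PBWKC' cursor=0
After op 4 (end): buf='PBWKC' cursor=5
After op 5 (left): buf='PBWKC' cursor=4
After op 6 (right): buf='PBWKC' cursor=5

Answer: 5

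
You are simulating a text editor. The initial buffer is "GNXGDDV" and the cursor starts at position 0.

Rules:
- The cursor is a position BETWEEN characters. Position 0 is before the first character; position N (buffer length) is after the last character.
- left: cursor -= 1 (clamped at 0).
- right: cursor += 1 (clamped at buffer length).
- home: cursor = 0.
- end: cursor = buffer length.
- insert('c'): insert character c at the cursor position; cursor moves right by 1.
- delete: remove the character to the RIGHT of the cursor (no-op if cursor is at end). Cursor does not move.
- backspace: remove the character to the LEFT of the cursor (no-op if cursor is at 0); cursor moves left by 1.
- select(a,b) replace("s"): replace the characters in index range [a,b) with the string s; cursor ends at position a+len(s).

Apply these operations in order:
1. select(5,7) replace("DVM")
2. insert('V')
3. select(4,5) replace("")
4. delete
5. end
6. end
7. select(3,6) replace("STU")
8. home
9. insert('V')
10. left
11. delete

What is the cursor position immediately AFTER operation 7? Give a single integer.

Answer: 6

Derivation:
After op 1 (select(5,7) replace("DVM")): buf='GNXGDDVM' cursor=8
After op 2 (insert('V')): buf='GNXGDDVMV' cursor=9
After op 3 (select(4,5) replace("")): buf='GNXGDVMV' cursor=4
After op 4 (delete): buf='GNXGVMV' cursor=4
After op 5 (end): buf='GNXGVMV' cursor=7
After op 6 (end): buf='GNXGVMV' cursor=7
After op 7 (select(3,6) replace("STU")): buf='GNXSTUV' cursor=6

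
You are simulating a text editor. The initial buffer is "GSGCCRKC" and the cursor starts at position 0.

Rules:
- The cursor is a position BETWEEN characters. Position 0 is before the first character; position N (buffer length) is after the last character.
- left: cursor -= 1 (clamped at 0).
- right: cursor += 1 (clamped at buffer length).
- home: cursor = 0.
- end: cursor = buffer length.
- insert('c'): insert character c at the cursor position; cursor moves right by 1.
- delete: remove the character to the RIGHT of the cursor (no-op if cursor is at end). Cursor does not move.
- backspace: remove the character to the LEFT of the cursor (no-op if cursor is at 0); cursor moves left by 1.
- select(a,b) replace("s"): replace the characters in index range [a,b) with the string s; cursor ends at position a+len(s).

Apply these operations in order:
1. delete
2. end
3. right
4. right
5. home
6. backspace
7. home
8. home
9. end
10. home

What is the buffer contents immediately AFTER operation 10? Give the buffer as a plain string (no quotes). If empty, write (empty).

Answer: SGCCRKC

Derivation:
After op 1 (delete): buf='SGCCRKC' cursor=0
After op 2 (end): buf='SGCCRKC' cursor=7
After op 3 (right): buf='SGCCRKC' cursor=7
After op 4 (right): buf='SGCCRKC' cursor=7
After op 5 (home): buf='SGCCRKC' cursor=0
After op 6 (backspace): buf='SGCCRKC' cursor=0
After op 7 (home): buf='SGCCRKC' cursor=0
After op 8 (home): buf='SGCCRKC' cursor=0
After op 9 (end): buf='SGCCRKC' cursor=7
After op 10 (home): buf='SGCCRKC' cursor=0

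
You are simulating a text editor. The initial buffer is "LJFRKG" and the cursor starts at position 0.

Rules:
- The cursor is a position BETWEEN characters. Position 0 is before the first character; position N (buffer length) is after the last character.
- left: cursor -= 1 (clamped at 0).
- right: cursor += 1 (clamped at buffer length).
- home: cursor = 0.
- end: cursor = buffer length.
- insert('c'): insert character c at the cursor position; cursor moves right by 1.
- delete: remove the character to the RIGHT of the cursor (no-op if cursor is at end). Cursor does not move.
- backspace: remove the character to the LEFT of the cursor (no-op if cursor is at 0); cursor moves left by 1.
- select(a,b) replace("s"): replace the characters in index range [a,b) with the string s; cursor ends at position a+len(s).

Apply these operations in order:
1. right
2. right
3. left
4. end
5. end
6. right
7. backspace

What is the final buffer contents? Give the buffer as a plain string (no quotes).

Answer: LJFRK

Derivation:
After op 1 (right): buf='LJFRKG' cursor=1
After op 2 (right): buf='LJFRKG' cursor=2
After op 3 (left): buf='LJFRKG' cursor=1
After op 4 (end): buf='LJFRKG' cursor=6
After op 5 (end): buf='LJFRKG' cursor=6
After op 6 (right): buf='LJFRKG' cursor=6
After op 7 (backspace): buf='LJFRK' cursor=5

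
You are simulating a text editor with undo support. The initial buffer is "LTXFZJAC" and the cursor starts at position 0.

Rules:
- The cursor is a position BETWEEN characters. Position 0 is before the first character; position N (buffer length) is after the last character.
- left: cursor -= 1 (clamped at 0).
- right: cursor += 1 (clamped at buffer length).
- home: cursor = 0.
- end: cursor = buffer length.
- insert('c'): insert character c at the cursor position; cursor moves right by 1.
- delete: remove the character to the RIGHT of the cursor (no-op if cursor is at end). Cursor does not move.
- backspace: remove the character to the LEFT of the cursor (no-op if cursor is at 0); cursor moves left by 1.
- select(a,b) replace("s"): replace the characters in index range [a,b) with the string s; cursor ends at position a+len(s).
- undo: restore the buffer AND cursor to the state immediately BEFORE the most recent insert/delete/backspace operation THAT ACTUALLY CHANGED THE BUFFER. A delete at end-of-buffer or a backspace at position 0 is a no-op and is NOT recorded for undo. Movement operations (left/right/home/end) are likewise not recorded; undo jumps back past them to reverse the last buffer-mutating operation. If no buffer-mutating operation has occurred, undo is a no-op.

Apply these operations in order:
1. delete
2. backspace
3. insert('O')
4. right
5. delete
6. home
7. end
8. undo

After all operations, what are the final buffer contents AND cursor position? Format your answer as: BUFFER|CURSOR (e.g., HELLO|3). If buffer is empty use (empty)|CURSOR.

Answer: OTXFZJAC|2

Derivation:
After op 1 (delete): buf='TXFZJAC' cursor=0
After op 2 (backspace): buf='TXFZJAC' cursor=0
After op 3 (insert('O')): buf='OTXFZJAC' cursor=1
After op 4 (right): buf='OTXFZJAC' cursor=2
After op 5 (delete): buf='OTFZJAC' cursor=2
After op 6 (home): buf='OTFZJAC' cursor=0
After op 7 (end): buf='OTFZJAC' cursor=7
After op 8 (undo): buf='OTXFZJAC' cursor=2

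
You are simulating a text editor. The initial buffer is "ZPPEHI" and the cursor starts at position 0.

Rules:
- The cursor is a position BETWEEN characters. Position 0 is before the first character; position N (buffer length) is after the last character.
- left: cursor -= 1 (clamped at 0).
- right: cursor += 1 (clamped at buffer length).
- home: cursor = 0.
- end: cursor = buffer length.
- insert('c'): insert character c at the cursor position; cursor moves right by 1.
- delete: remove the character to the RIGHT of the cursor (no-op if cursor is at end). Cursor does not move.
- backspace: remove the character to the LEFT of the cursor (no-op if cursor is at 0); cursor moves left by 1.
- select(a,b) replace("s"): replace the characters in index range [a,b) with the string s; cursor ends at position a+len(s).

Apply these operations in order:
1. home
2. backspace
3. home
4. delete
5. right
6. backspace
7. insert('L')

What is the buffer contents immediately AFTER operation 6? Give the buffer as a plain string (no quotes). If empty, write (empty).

Answer: PEHI

Derivation:
After op 1 (home): buf='ZPPEHI' cursor=0
After op 2 (backspace): buf='ZPPEHI' cursor=0
After op 3 (home): buf='ZPPEHI' cursor=0
After op 4 (delete): buf='PPEHI' cursor=0
After op 5 (right): buf='PPEHI' cursor=1
After op 6 (backspace): buf='PEHI' cursor=0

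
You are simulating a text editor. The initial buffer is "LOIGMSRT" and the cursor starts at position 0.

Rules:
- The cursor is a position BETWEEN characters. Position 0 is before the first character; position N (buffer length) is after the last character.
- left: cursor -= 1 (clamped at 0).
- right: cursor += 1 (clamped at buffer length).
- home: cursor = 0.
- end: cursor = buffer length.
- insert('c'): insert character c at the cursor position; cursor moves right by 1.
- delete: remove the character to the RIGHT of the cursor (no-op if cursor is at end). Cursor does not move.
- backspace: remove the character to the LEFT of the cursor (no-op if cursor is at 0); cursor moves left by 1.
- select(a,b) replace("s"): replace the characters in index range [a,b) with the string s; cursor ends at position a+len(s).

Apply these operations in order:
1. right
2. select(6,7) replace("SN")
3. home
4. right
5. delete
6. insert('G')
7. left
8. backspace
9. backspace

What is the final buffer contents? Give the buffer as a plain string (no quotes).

Answer: GIGMSSNT

Derivation:
After op 1 (right): buf='LOIGMSRT' cursor=1
After op 2 (select(6,7) replace("SN")): buf='LOIGMSSNT' cursor=8
After op 3 (home): buf='LOIGMSSNT' cursor=0
After op 4 (right): buf='LOIGMSSNT' cursor=1
After op 5 (delete): buf='LIGMSSNT' cursor=1
After op 6 (insert('G')): buf='LGIGMSSNT' cursor=2
After op 7 (left): buf='LGIGMSSNT' cursor=1
After op 8 (backspace): buf='GIGMSSNT' cursor=0
After op 9 (backspace): buf='GIGMSSNT' cursor=0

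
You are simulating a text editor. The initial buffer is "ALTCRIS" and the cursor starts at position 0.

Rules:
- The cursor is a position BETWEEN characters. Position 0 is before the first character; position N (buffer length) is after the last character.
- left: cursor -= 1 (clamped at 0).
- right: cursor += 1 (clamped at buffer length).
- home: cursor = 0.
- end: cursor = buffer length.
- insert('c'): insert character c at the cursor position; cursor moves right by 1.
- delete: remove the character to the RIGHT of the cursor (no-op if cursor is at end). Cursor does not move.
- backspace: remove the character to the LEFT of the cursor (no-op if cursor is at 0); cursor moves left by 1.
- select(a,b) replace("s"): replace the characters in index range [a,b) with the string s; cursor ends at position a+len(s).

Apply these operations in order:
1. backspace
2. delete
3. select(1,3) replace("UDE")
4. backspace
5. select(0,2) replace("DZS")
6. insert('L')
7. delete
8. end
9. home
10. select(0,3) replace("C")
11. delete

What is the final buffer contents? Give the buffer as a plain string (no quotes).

After op 1 (backspace): buf='ALTCRIS' cursor=0
After op 2 (delete): buf='LTCRIS' cursor=0
After op 3 (select(1,3) replace("UDE")): buf='LUDERIS' cursor=4
After op 4 (backspace): buf='LUDRIS' cursor=3
After op 5 (select(0,2) replace("DZS")): buf='DZSDRIS' cursor=3
After op 6 (insert('L')): buf='DZSLDRIS' cursor=4
After op 7 (delete): buf='DZSLRIS' cursor=4
After op 8 (end): buf='DZSLRIS' cursor=7
After op 9 (home): buf='DZSLRIS' cursor=0
After op 10 (select(0,3) replace("C")): buf='CLRIS' cursor=1
After op 11 (delete): buf='CRIS' cursor=1

Answer: CRIS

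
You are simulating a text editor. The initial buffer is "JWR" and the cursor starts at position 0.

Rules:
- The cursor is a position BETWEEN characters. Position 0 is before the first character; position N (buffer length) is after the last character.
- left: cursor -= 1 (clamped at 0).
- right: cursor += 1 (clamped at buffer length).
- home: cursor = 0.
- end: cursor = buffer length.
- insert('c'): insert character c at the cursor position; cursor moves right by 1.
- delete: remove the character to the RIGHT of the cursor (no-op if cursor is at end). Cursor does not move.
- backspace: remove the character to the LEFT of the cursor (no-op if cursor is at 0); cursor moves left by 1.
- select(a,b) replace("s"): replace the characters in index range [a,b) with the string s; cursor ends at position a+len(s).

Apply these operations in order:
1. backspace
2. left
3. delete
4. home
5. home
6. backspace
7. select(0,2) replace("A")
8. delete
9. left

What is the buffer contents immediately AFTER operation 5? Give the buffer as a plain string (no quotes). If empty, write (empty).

After op 1 (backspace): buf='JWR' cursor=0
After op 2 (left): buf='JWR' cursor=0
After op 3 (delete): buf='WR' cursor=0
After op 4 (home): buf='WR' cursor=0
After op 5 (home): buf='WR' cursor=0

Answer: WR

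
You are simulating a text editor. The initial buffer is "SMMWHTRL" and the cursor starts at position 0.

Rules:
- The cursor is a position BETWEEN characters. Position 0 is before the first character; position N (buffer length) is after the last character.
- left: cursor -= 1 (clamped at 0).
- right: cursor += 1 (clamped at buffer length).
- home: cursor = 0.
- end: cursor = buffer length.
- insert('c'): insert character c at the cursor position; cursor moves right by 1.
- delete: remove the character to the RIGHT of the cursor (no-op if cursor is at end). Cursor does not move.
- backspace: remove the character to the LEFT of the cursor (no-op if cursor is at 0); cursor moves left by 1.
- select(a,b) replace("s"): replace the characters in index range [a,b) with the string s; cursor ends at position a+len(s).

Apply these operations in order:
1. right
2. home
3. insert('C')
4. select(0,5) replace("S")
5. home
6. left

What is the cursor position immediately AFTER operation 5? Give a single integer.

Answer: 0

Derivation:
After op 1 (right): buf='SMMWHTRL' cursor=1
After op 2 (home): buf='SMMWHTRL' cursor=0
After op 3 (insert('C')): buf='CSMMWHTRL' cursor=1
After op 4 (select(0,5) replace("S")): buf='SHTRL' cursor=1
After op 5 (home): buf='SHTRL' cursor=0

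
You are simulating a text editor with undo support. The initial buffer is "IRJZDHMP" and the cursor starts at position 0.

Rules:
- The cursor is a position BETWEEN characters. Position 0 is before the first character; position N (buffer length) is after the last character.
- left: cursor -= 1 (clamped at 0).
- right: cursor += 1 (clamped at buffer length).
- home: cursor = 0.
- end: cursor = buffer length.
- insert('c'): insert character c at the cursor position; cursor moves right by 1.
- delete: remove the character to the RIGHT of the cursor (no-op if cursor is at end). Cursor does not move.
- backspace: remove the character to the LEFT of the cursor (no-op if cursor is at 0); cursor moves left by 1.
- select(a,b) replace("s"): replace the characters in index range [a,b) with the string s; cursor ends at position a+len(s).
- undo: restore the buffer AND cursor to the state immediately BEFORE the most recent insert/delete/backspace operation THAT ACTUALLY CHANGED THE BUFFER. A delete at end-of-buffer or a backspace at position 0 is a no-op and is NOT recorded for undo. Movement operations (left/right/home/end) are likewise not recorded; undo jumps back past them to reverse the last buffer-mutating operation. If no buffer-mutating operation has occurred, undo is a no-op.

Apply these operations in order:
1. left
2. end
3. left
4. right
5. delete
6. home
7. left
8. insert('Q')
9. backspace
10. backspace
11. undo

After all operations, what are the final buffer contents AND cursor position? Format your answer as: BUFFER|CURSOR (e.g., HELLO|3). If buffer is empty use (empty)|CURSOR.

Answer: QIRJZDHMP|1

Derivation:
After op 1 (left): buf='IRJZDHMP' cursor=0
After op 2 (end): buf='IRJZDHMP' cursor=8
After op 3 (left): buf='IRJZDHMP' cursor=7
After op 4 (right): buf='IRJZDHMP' cursor=8
After op 5 (delete): buf='IRJZDHMP' cursor=8
After op 6 (home): buf='IRJZDHMP' cursor=0
After op 7 (left): buf='IRJZDHMP' cursor=0
After op 8 (insert('Q')): buf='QIRJZDHMP' cursor=1
After op 9 (backspace): buf='IRJZDHMP' cursor=0
After op 10 (backspace): buf='IRJZDHMP' cursor=0
After op 11 (undo): buf='QIRJZDHMP' cursor=1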